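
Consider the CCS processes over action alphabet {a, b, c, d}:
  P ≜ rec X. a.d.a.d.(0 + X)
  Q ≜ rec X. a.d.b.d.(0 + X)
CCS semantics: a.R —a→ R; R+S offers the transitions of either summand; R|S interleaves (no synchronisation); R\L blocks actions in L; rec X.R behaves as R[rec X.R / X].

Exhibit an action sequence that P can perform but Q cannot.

ada

LTS(P): 5 reachable states
  m0 = rec X. a.d.a.d.(0 + X) :: —a→ m1
  m1 = d.a.d.(0 + (rec X. a.d.a.d.(0 + X))) :: —d→ m2
  m2 = a.d.(0 + (rec X. a.d.a.d.(0 + X))) :: —a→ m3
  m3 = d.(0 + (rec X. a.d.a.d.(0 + X))) :: —d→ m4
  m4 = 0 + (rec X. a.d.a.d.(0 + X)) :: —a→ m1
LTS(Q): 5 reachable states
  n0 = rec X. a.d.b.d.(0 + X) :: —a→ n1
  n1 = d.b.d.(0 + (rec X. a.d.b.d.(0 + X))) :: —d→ n2
  n2 = b.d.(0 + (rec X. a.d.b.d.(0 + X))) :: —b→ n3
  n3 = d.(0 + (rec X. a.d.b.d.(0 + X))) :: —d→ n4
  n4 = 0 + (rec X. a.d.b.d.(0 + X)) :: —a→ n1
Trace ⟨ada⟩ through P, begin at {m0}:
  after a @ step 1: {m1}
  after d @ step 2: {m2}
  after a @ step 3: {m3}
  ✓ P
Trace ⟨ada⟩ through Q, begin at {n0}:
  after a @ step 1: {n1}
  after d @ step 2: {n2}
  after a @ step 3: ∅ (Q stuck)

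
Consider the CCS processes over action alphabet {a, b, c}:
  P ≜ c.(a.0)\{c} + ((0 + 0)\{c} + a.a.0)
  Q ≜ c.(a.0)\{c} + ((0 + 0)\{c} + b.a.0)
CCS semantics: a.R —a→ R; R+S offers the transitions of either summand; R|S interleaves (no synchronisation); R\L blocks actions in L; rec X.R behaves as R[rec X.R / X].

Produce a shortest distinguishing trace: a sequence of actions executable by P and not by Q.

P's transition system — 5 states:
  m0 = c.(a.0)\{c} + ((0 + 0)\{c} + a.a.0) :: —a→ m1, —c→ m2
  m1 = a.0 :: —a→ m3
  m2 = (a.0)\{c} :: —a→ m4
  m3 = 0 :: ·
  m4 = 0\{c} :: ·
Q's transition system — 5 states:
  n0 = c.(a.0)\{c} + ((0 + 0)\{c} + b.a.0) :: —b→ n1, —c→ n2
  n1 = a.0 :: —a→ n3
  n2 = (a.0)\{c} :: —a→ n4
  n3 = 0 :: ·
  n4 = 0\{c} :: ·
Executing a from P (initial set {m0}):
  [1] a ⇒ {m1}
  — P admits the full trace.
Executing a from Q (initial set {n0}):
  [1] a ⇒ no successor for Q

a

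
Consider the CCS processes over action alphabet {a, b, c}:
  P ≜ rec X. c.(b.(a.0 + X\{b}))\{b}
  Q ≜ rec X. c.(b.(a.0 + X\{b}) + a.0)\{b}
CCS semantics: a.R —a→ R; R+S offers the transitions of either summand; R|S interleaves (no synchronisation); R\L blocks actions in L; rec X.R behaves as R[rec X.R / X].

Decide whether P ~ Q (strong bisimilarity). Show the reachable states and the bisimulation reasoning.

P's transition system — 2 states:
  p0 = rec X. c.(b.(a.0 + X\{b}))\{b} | —c→ p1
  p1 = (b.(a.0 + (rec X. c.(b.(a.0 + X\{b}))\{b})\{b}))\{b} | ∅
Q's transition system — 3 states:
  q0 = rec X. c.(b.(a.0 + X\{b}) + a.0)\{b} | —c→ q1
  q1 = (b.(a.0 + (rec X. c.(b.(a.0 + X\{b}) + a.0)\{b})\{b}) + a.0)\{b} | —a→ q2
  q2 = 0\{b} | ∅
Partition-refinement fixed point:
  B0 = {p0}
  B1 = {p1, q2}
  B2 = {q0}
  B3 = {q1}
p0 ∈ B0, q0 ∈ B2 → different blocks

P ≁ Q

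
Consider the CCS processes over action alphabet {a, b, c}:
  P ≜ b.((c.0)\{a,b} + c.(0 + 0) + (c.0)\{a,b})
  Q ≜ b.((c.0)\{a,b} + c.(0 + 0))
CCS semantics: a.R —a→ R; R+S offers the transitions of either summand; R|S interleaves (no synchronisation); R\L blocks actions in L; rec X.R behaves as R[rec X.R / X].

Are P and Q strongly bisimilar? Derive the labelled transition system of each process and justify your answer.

YES

P's transition system — 4 states:
  s0 = b.((c.0)\{a,b} + c.(0 + 0) + (c.0)\{a,b}) | -b-> s1
  s1 = (c.0)\{a,b} + c.(0 + 0) + (c.0)\{a,b} | -c-> s2, -c-> s3
  s2 = 0 + 0 | stopped
  s3 = 0\{a,b} | stopped
Q's transition system — 4 states:
  t0 = b.((c.0)\{a,b} + c.(0 + 0)) | -b-> t1
  t1 = (c.0)\{a,b} + c.(0 + 0) | -c-> t2, -c-> t3
  t2 = 0 + 0 | stopped
  t3 = 0\{a,b} | stopped
Coarsest stable partition (strong bisimilarity classes):
  B0 = {s0, t0}
  B1 = {s1, t1}
  B2 = {s2, s3, t2, t3}
s0 ∈ B0, t0 ∈ B0 → same block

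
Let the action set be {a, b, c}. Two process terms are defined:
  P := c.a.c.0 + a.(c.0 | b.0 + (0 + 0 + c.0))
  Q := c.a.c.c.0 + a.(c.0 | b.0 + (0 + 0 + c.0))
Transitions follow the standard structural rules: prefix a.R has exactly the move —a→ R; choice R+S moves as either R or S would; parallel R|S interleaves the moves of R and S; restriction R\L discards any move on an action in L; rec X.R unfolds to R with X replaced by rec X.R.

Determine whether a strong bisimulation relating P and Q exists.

NO

P's transition system — 8 states:
  s0 = c.a.c.0 + a.(c.0 | b.0 + (0 + 0 + c.0)) → -a-> s1, -c-> s2
  s1 = c.0 | b.0 + (0 + 0 + c.0) → -b-> s3, -c-> s4, -c-> s5
  s2 = a.c.0 → -a-> s6
  s3 = c.0 | 0 → -c-> s7
  s4 = 0 → deadlocked
  s5 = 0 | b.0 → -b-> s7
  s6 = c.0 → -c-> s4
  s7 = 0 | 0 → deadlocked
Q's transition system — 9 states:
  t0 = c.a.c.c.0 + a.(c.0 | b.0 + (0 + 0 + c.0)) → -a-> t1, -c-> t2
  t1 = c.0 | b.0 + (0 + 0 + c.0) → -b-> t3, -c-> t4, -c-> t5
  t2 = a.c.c.0 → -a-> t6
  t3 = c.0 | 0 → -c-> t7
  t4 = 0 → deadlocked
  t5 = 0 | b.0 → -b-> t7
  t6 = c.c.0 → -c-> t8
  t7 = 0 | 0 → deadlocked
  t8 = c.0 → -c-> t4
Partition-refinement fixed point:
  B0 = {s0}
  B1 = {s2}
  B2 = {s3, s6, t3, t8}
  B3 = {s4, s7, t4, t7}
  B4 = {s1, t1}
  B5 = {s5, t5}
  B6 = {t0}
  B7 = {t2}
  B8 = {t6}
s0 ∈ B0, t0 ∈ B6 → different blocks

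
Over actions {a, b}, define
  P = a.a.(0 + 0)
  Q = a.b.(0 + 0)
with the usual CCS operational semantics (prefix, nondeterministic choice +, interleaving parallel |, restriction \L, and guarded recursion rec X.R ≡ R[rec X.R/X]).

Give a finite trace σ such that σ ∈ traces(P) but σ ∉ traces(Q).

LTS(P): 3 reachable states
  s0 = a.a.(0 + 0) ⊢ ··a··> s1
  s1 = a.(0 + 0) ⊢ ··a··> s2
  s2 = 0 + 0 ⊢ stopped
LTS(Q): 3 reachable states
  t0 = a.b.(0 + 0) ⊢ ··a··> t1
  t1 = b.(0 + 0) ⊢ ··b··> t2
  t2 = 0 + 0 ⊢ stopped
Trace ⟨aa⟩ through P, begin at {s0}:
  step 1 (a): {s1}
  step 2 (a): {s2}
  ✓ P
Trace ⟨aa⟩ through Q, begin at {t0}:
  step 1 (a): {t1}
  step 2 (a): ∅  — Q cannot continue

aa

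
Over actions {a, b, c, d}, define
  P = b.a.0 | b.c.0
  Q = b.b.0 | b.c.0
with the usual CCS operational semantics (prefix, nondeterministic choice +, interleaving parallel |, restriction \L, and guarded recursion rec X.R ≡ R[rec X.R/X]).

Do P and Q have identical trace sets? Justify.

Reachable graph of P (9 states):
  p0 = b.a.0 | b.c.0 → —b→ p1, —b→ p2
  p1 = a.0 | b.c.0 → —a→ p3, —b→ p4
  p2 = b.a.0 | c.0 → —b→ p4, —c→ p5
  p3 = 0 | b.c.0 → —b→ p6
  p4 = a.0 | c.0 → —a→ p6, —c→ p7
  p5 = b.a.0 | 0 → —b→ p7
  p6 = 0 | c.0 → —c→ p8
  p7 = a.0 | 0 → —a→ p8
  p8 = 0 | 0 → ·
Reachable graph of Q (9 states):
  q0 = b.b.0 | b.c.0 → —b→ q1, —b→ q2
  q1 = b.0 | b.c.0 → —b→ q3, —b→ q4
  q2 = b.b.0 | c.0 → —b→ q4, —c→ q5
  q3 = 0 | b.c.0 → —b→ q6
  q4 = b.0 | c.0 → —b→ q6, —c→ q7
  q5 = b.b.0 | 0 → —b→ q7
  q6 = 0 | c.0 → —c→ q8
  q7 = b.0 | 0 → —b→ q8
  q8 = 0 | 0 → ·
Trace ⟨ba⟩ through P, begin at {p0}:
  step 1 (b): {p1, p2}
  step 2 (a): {p3}
  — P admits the full trace.
Trace ⟨ba⟩ through Q, begin at {q0}:
  step 1 (b): {q1, q2}
  step 2 (a): ∅ (Q stuck)

traces(P) ≠ traces(Q) — witness ⟨ba⟩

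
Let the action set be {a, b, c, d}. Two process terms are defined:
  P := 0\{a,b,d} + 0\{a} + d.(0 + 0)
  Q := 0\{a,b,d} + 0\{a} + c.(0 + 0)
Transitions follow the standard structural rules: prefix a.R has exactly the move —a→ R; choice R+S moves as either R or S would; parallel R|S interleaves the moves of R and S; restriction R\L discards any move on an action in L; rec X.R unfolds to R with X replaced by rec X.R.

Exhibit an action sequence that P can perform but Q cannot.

P's transition system — 2 states:
  u0 = 0\{a,b,d} + 0\{a} + d.(0 + 0) :: =d=> u1
  u1 = 0 + 0 :: ·
Q's transition system — 2 states:
  v0 = 0\{a,b,d} + 0\{a} + c.(0 + 0) :: =c=> v1
  v1 = 0 + 0 :: ·
Run σ = ⟨d⟩ on P: start {u0}
  [1] d ⇒ {u1}
  — P admits the full trace.
Run σ = ⟨d⟩ on Q: start {v0}
  [1] d ⇒ ∅ (Q stuck)

d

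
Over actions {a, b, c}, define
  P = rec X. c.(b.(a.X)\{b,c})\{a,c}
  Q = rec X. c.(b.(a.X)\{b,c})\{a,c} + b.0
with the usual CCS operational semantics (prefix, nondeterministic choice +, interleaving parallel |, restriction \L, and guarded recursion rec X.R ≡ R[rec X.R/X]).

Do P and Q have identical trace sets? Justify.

trace-distinct — witness ⟨b⟩

LTS(P): 3 reachable states
  p0 = rec X. c.(b.(a.X)\{b,c})\{a,c} ⊢ —c→ p1
  p1 = (b.(a.(rec X. c.(b.(a.X)\{b,c})\{a,c}))\{b,c})\{a,c} ⊢ —b→ p2
  p2 = (a.(rec X. c.(b.(a.X)\{b,c})\{a,c}))\{b,c}\{a,c} ⊢ ·
LTS(Q): 4 reachable states
  q0 = rec X. c.(b.(a.X)\{b,c})\{a,c} + b.0 ⊢ —b→ q1, —c→ q2
  q1 = 0 ⊢ ·
  q2 = (b.(a.(rec X. c.(b.(a.X)\{b,c})\{a,c} + b.0))\{b,c})\{a,c} ⊢ —b→ q3
  q3 = (a.(rec X. c.(b.(a.X)\{b,c})\{a,c} + b.0))\{b,c}\{a,c} ⊢ ·
Trace ⟨b⟩ through Q, begin at {q0}:
  after b @ step 1: {q1}
  — Q admits the full trace.
Trace ⟨b⟩ through P, begin at {p0}:
  after b @ step 1: no successor for P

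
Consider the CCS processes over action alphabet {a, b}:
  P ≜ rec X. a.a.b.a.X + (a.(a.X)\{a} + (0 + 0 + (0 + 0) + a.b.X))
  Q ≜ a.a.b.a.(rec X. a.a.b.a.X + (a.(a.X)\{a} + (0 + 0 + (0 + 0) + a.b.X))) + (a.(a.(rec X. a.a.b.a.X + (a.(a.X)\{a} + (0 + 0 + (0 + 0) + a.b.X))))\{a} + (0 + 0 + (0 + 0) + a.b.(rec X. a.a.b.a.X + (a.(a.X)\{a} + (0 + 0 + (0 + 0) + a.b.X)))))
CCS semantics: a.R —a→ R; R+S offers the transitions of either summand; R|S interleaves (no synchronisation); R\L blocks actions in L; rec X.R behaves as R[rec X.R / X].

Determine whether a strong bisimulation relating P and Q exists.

bisimilar

Reachable graph of P (6 states):
  m0 = rec X. a.a.b.a.X + (a.(a.X)\{a} + (0 + 0 + (0 + 0) + a.b.X)) has moves --a--▸ m1, --a--▸ m2, --a--▸ m3
  m1 = (a.(rec X. a.a.b.a.X + (a.(a.X)\{a} + (0 + 0 + (0 + 0) + a.b.X))))\{a} has moves ∅
  m2 = a.b.a.(rec X. a.a.b.a.X + (a.(a.X)\{a} + (0 + 0 + (0 + 0) + a.b.X))) has moves --a--▸ m4
  m3 = b.(rec X. a.a.b.a.X + (a.(a.X)\{a} + (0 + 0 + (0 + 0) + a.b.X))) has moves --b--▸ m0
  m4 = b.a.(rec X. a.a.b.a.X + (a.(a.X)\{a} + (0 + 0 + (0 + 0) + a.b.X))) has moves --b--▸ m5
  m5 = a.(rec X. a.a.b.a.X + (a.(a.X)\{a} + (0 + 0 + (0 + 0) + a.b.X))) has moves --a--▸ m0
Reachable graph of Q (7 states):
  n0 = a.a.b.a.(rec X. a.a.b.a.X + (a.(a.X)\{a} + (0 + 0 + (0 + 0) + a.b.X))) + (a.(a.(rec X. a.a.b.a.X + (a.(a.X)\{a} + (0 + 0 + (0 + 0) + a.b.X))))\{a} + (0 + 0 + (0 + 0) + a.b.(rec X. a.a.b.a.X + (a.(a.X)\{a} + (0 + 0 + (0 + 0) + a.b.X))))) has moves --a--▸ n1, --a--▸ n2, --a--▸ n3
  n1 = (a.(rec X. a.a.b.a.X + (a.(a.X)\{a} + (0 + 0 + (0 + 0) + a.b.X))))\{a} has moves ∅
  n2 = a.b.a.(rec X. a.a.b.a.X + (a.(a.X)\{a} + (0 + 0 + (0 + 0) + a.b.X))) has moves --a--▸ n4
  n3 = b.(rec X. a.a.b.a.X + (a.(a.X)\{a} + (0 + 0 + (0 + 0) + a.b.X))) has moves --b--▸ n5
  n4 = b.a.(rec X. a.a.b.a.X + (a.(a.X)\{a} + (0 + 0 + (0 + 0) + a.b.X))) has moves --b--▸ n6
  n5 = rec X. a.a.b.a.X + (a.(a.X)\{a} + (0 + 0 + (0 + 0) + a.b.X)) has moves --a--▸ n1, --a--▸ n2, --a--▸ n3
  n6 = a.(rec X. a.a.b.a.X + (a.(a.X)\{a} + (0 + 0 + (0 + 0) + a.b.X))) has moves --a--▸ n5
Coarsest stable partition (strong bisimilarity classes):
  B0 = {m0, n0, n5}
  B1 = {m1, n1}
  B2 = {m2, n2}
  B3 = {m4, n4}
  B4 = {m5, n6}
  B5 = {m3, n3}
m0 ∈ B0, n0 ∈ B0 → same block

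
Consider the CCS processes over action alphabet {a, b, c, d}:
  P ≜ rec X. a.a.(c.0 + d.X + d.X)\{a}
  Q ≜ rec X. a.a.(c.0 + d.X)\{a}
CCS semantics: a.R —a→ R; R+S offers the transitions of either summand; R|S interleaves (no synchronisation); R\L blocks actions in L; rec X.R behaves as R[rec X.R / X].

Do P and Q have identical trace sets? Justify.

Reachable graph of P (5 states):
  m0 = rec X. a.a.(c.0 + d.X + d.X)\{a} | ··a··> m1
  m1 = a.(c.0 + d.(rec X. a.a.(c.0 + d.X + d.X)\{a}) + d.(rec X. a.a.(c.0 + d.X + d.X)\{a}))\{a} | ··a··> m2
  m2 = (c.0 + d.(rec X. a.a.(c.0 + d.X + d.X)\{a}) + d.(rec X. a.a.(c.0 + d.X + d.X)\{a}))\{a} | ··c··> m3, ··d··> m4
  m3 = 0\{a} | ·
  m4 = (rec X. a.a.(c.0 + d.X + d.X)\{a})\{a} | ·
Reachable graph of Q (5 states):
  n0 = rec X. a.a.(c.0 + d.X)\{a} | ··a··> n1
  n1 = a.(c.0 + d.(rec X. a.a.(c.0 + d.X)\{a}))\{a} | ··a··> n2
  n2 = (c.0 + d.(rec X. a.a.(c.0 + d.X)\{a}))\{a} | ··c··> n3, ··d··> n4
  n3 = 0\{a} | ·
  n4 = (rec X. a.a.(c.0 + d.X)\{a})\{a} | ·
Bisimilarity quotient blocks:
  B0 = {m0, n0}
  B1 = {m1, n1}
  B2 = {m2, n2}
  B3 = {m3, m4, n3, n4}
m0 ∈ B0, n0 ∈ B0 → same block
Bisimilar ⇒ trace-equivalent.

trace-equivalent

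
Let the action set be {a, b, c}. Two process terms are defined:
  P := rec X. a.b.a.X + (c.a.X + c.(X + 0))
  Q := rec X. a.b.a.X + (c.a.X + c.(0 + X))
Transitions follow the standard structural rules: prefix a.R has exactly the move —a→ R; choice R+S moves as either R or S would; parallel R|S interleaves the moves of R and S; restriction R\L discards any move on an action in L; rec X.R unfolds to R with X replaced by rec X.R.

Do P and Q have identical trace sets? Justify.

YES

P's transition system — 4 states:
  p0 = rec X. a.b.a.X + (c.a.X + c.(X + 0)) :: -a-> p1, -c-> p2, -c-> p3
  p1 = b.a.(rec X. a.b.a.X + (c.a.X + c.(X + 0))) :: -b-> p3
  p2 = (rec X. a.b.a.X + (c.a.X + c.(X + 0))) + 0 :: -a-> p1, -c-> p2, -c-> p3
  p3 = a.(rec X. a.b.a.X + (c.a.X + c.(X + 0))) :: -a-> p0
Q's transition system — 4 states:
  q0 = rec X. a.b.a.X + (c.a.X + c.(0 + X)) :: -a-> q1, -c-> q2, -c-> q3
  q1 = b.a.(rec X. a.b.a.X + (c.a.X + c.(0 + X))) :: -b-> q3
  q2 = 0 + (rec X. a.b.a.X + (c.a.X + c.(0 + X))) :: -a-> q1, -c-> q2, -c-> q3
  q3 = a.(rec X. a.b.a.X + (c.a.X + c.(0 + X))) :: -a-> q0
Bisimilarity quotient blocks:
  B0 = {p0, p2, q0, q2}
  B1 = {p1, q1}
  B2 = {p3, q3}
p0 ∈ B0, q0 ∈ B0 → same block
Bisimilar ⇒ trace-equivalent.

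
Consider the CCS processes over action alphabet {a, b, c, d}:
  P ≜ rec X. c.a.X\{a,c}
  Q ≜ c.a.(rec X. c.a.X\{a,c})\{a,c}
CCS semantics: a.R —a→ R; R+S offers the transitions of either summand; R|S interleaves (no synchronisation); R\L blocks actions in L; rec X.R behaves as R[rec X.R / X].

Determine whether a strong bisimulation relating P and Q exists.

LTS(P): 3 reachable states
  s0 = rec X. c.a.X\{a,c} ⊢ —c→ s1
  s1 = a.(rec X. c.a.X\{a,c})\{a,c} ⊢ —a→ s2
  s2 = (rec X. c.a.X\{a,c})\{a,c} ⊢ ·
LTS(Q): 3 reachable states
  t0 = c.a.(rec X. c.a.X\{a,c})\{a,c} ⊢ —c→ t1
  t1 = a.(rec X. c.a.X\{a,c})\{a,c} ⊢ —a→ t2
  t2 = (rec X. c.a.X\{a,c})\{a,c} ⊢ ·
Partition-refinement fixed point:
  B0 = {s0, t0}
  B1 = {s1, t1}
  B2 = {s2, t2}
s0 ∈ B0, t0 ∈ B0 → same block

YES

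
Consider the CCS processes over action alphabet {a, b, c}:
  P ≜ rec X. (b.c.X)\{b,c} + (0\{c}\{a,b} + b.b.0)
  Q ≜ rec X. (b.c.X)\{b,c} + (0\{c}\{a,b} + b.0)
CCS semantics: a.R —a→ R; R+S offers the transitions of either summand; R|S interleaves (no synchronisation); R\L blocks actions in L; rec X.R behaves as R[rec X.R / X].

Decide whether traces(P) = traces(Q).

P's transition system — 3 states:
  m0 = rec X. (b.c.X)\{b,c} + (0\{c}\{a,b} + b.b.0) → ··b··> m1
  m1 = b.0 → ··b··> m2
  m2 = 0 → ∅
Q's transition system — 2 states:
  n0 = rec X. (b.c.X)\{b,c} + (0\{c}\{a,b} + b.0) → ··b··> n1
  n1 = 0 → ∅
Executing bb from P (initial set {m0}):
  after b @ step 1: {m1}
  after b @ step 2: {m2}
  — P admits the full trace.
Executing bb from Q (initial set {n0}):
  after b @ step 1: {n1}
  after b @ step 2: no successor for Q

trace-distinct — witness ⟨bb⟩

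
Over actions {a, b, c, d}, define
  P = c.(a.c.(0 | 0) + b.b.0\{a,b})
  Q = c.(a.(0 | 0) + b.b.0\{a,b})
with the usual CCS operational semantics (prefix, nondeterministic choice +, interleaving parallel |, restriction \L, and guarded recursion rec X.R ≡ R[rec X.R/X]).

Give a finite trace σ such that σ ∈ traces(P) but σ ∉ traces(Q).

cac

Reachable graph of P (6 states):
  p0 = c.(a.c.(0 | 0) + b.b.0\{a,b}) | =c=> p1
  p1 = a.c.(0 | 0) + b.b.0\{a,b} | =a=> p2, =b=> p3
  p2 = c.(0 | 0) | =c=> p4
  p3 = b.0\{a,b} | =b=> p5
  p4 = 0 | 0 | (no moves)
  p5 = 0\{a,b} | (no moves)
Reachable graph of Q (5 states):
  q0 = c.(a.(0 | 0) + b.b.0\{a,b}) | =c=> q1
  q1 = a.(0 | 0) + b.b.0\{a,b} | =a=> q2, =b=> q3
  q2 = 0 | 0 | (no moves)
  q3 = b.0\{a,b} | =b=> q4
  q4 = 0\{a,b} | (no moves)
Trace ⟨cac⟩ through P, begin at {p0}:
  after c @ step 1: {p1}
  after a @ step 2: {p2}
  after c @ step 3: {p4}
  ✓ P
Trace ⟨cac⟩ through Q, begin at {q0}:
  after c @ step 1: {q1}
  after a @ step 2: {q2}
  after c @ step 3: ∅ (Q stuck)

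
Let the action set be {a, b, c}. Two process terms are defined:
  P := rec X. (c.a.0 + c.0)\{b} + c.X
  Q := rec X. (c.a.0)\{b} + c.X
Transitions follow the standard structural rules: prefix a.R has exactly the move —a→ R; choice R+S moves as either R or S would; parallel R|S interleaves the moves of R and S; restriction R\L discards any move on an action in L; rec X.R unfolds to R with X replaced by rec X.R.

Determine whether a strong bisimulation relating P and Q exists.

LTS(P): 3 reachable states
  p0 = rec X. (c.a.0 + c.0)\{b} + c.X | --c--▸ p0, --c--▸ p1, --c--▸ p2
  p1 = (a.0)\{b} | --a--▸ p2
  p2 = 0\{b} | (no moves)
LTS(Q): 3 reachable states
  q0 = rec X. (c.a.0)\{b} + c.X | --c--▸ q0, --c--▸ q1
  q1 = (a.0)\{b} | --a--▸ q2
  q2 = 0\{b} | (no moves)
Coarsest stable partition (strong bisimilarity classes):
  B0 = {p0}
  B1 = {p2, q2}
  B2 = {p1, q1}
  B3 = {q0}
p0 ∈ B0, q0 ∈ B3 → different blocks

not bisimilar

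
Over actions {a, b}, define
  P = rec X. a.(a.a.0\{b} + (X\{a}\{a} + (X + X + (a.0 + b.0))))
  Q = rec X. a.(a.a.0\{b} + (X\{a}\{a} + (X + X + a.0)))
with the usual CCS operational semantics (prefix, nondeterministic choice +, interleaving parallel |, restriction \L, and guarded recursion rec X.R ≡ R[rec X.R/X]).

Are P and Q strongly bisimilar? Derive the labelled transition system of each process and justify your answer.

P's transition system — 5 states:
  u0 = rec X. a.(a.a.0\{b} + (X\{a}\{a} + (X + X + (a.0 + b.0)))) ⊢ -a-> u1
  u1 = a.a.0\{b} + ((rec X. a.(a.a.0\{b} + (X\{a}\{a} + (X + X + (a.0 + b.0)))))\{a}\{a} + ((rec X. a.(a.a.0\{b} + (X\{a}\{a} + (X + X + (a.0 + b.0))))) + (rec X. a.(a.a.0\{b} + (X\{a}\{a} + (X + X + (a.0 + b.0))))) + (a.0 + b.0))) ⊢ -a-> u1, -a-> u2, -a-> u3, -b-> u2
  u2 = 0 ⊢ (no moves)
  u3 = a.0\{b} ⊢ -a-> u4
  u4 = 0\{b} ⊢ (no moves)
Q's transition system — 5 states:
  v0 = rec X. a.(a.a.0\{b} + (X\{a}\{a} + (X + X + a.0))) ⊢ -a-> v1
  v1 = a.a.0\{b} + ((rec X. a.(a.a.0\{b} + (X\{a}\{a} + (X + X + a.0))))\{a}\{a} + ((rec X. a.(a.a.0\{b} + (X\{a}\{a} + (X + X + a.0)))) + (rec X. a.(a.a.0\{b} + (X\{a}\{a} + (X + X + a.0)))) + a.0)) ⊢ -a-> v1, -a-> v2, -a-> v3
  v2 = 0 ⊢ (no moves)
  v3 = a.0\{b} ⊢ -a-> v4
  v4 = 0\{b} ⊢ (no moves)
Bisimilarity quotient blocks:
  B0 = {u0}
  B1 = {u1}
  B2 = {u2, u4, v2, v4}
  B3 = {u3, v3}
  B4 = {v0}
  B5 = {v1}
u0 ∈ B0, v0 ∈ B4 → different blocks

P ≁ Q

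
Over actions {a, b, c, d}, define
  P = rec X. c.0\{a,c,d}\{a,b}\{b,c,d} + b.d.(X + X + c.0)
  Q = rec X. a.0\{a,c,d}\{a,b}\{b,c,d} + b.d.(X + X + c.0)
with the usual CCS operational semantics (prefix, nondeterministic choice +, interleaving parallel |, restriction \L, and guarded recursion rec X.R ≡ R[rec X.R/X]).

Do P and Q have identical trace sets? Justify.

LTS(P): 5 reachable states
  p0 = rec X. c.0\{a,c,d}\{a,b}\{b,c,d} + b.d.(X + X + c.0) → -b-> p1, -c-> p2
  p1 = d.((rec X. c.0\{a,c,d}\{a,b}\{b,c,d} + b.d.(X + X + c.0)) + (rec X. c.0\{a,c,d}\{a,b}\{b,c,d} + b.d.(X + X + c.0)) + c.0) → -d-> p3
  p2 = 0\{a,c,d}\{a,b}\{b,c,d} → ·
  p3 = (rec X. c.0\{a,c,d}\{a,b}\{b,c,d} + b.d.(X + X + c.0)) + (rec X. c.0\{a,c,d}\{a,b}\{b,c,d} + b.d.(X + X + c.0)) + c.0 → -b-> p1, -c-> p2, -c-> p4
  p4 = 0 → ·
LTS(Q): 5 reachable states
  q0 = rec X. a.0\{a,c,d}\{a,b}\{b,c,d} + b.d.(X + X + c.0) → -a-> q1, -b-> q2
  q1 = 0\{a,c,d}\{a,b}\{b,c,d} → ·
  q2 = d.((rec X. a.0\{a,c,d}\{a,b}\{b,c,d} + b.d.(X + X + c.0)) + (rec X. a.0\{a,c,d}\{a,b}\{b,c,d} + b.d.(X + X + c.0)) + c.0) → -d-> q3
  q3 = (rec X. a.0\{a,c,d}\{a,b}\{b,c,d} + b.d.(X + X + c.0)) + (rec X. a.0\{a,c,d}\{a,b}\{b,c,d} + b.d.(X + X + c.0)) + c.0 → -a-> q1, -b-> q2, -c-> q4
  q4 = 0 → ·
Trace ⟨c⟩ through P, begin at {p0}:
  after c @ step 1: {p2}
  ✓ P
Trace ⟨c⟩ through Q, begin at {q0}:
  after c @ step 1: ∅  — Q cannot continue

traces(P) ≠ traces(Q) — witness ⟨c⟩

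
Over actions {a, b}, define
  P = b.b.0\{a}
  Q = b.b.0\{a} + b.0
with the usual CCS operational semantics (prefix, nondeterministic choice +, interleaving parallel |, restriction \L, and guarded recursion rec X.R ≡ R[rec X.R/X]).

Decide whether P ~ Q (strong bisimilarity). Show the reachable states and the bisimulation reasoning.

Reachable graph of P (3 states):
  p0 = b.b.0\{a} ⊢ —b→ p1
  p1 = b.0\{a} ⊢ —b→ p2
  p2 = 0\{a} ⊢ ∅
Reachable graph of Q (4 states):
  q0 = b.b.0\{a} + b.0 ⊢ —b→ q1, —b→ q2
  q1 = 0 ⊢ ∅
  q2 = b.0\{a} ⊢ —b→ q3
  q3 = 0\{a} ⊢ ∅
Coarsest stable partition (strong bisimilarity classes):
  B0 = {p0}
  B1 = {p1, q2}
  B2 = {p2, q1, q3}
  B3 = {q0}
p0 ∈ B0, q0 ∈ B3 → different blocks

not bisimilar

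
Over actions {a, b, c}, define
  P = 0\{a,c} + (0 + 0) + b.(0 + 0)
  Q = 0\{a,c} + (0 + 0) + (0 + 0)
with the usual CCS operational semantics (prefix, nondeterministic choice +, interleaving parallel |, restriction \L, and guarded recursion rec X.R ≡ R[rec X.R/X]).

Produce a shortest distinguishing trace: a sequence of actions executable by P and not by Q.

P's transition system — 2 states:
  p0 = 0\{a,c} + (0 + 0) + b.(0 + 0) | —b→ p1
  p1 = 0 + 0 | deadlocked
Q's transition system — 1 states:
  q0 = 0\{a,c} + (0 + 0) + (0 + 0) | deadlocked
Trace ⟨b⟩ through P, begin at {p0}:
  step 1 (b): {p1}
  ✓ P
Trace ⟨b⟩ through Q, begin at {q0}:
  step 1 (b): ∅  — Q cannot continue

b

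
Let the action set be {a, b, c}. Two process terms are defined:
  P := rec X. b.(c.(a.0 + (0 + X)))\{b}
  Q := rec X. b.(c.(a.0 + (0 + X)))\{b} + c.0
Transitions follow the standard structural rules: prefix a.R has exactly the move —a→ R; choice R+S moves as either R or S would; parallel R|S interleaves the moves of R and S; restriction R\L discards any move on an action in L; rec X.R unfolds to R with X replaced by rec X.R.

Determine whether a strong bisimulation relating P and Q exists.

not bisimilar

LTS(P): 4 reachable states
  p0 = rec X. b.(c.(a.0 + (0 + X)))\{b} → =b=> p1
  p1 = (c.(a.0 + (0 + (rec X. b.(c.(a.0 + (0 + X)))\{b}))))\{b} → =c=> p2
  p2 = (a.0 + (0 + (rec X. b.(c.(a.0 + (0 + X)))\{b})))\{b} → =a=> p3
  p3 = 0\{b} → (no moves)
LTS(Q): 5 reachable states
  q0 = rec X. b.(c.(a.0 + (0 + X)))\{b} + c.0 → =b=> q1, =c=> q2
  q1 = (c.(a.0 + (0 + (rec X. b.(c.(a.0 + (0 + X)))\{b} + c.0))))\{b} → =c=> q3
  q2 = 0 → (no moves)
  q3 = (a.0 + (0 + (rec X. b.(c.(a.0 + (0 + X)))\{b} + c.0)))\{b} → =a=> q4, =c=> q4
  q4 = 0\{b} → (no moves)
Partition-refinement fixed point:
  B0 = {p0}
  B1 = {p1}
  B2 = {p2}
  B3 = {p3, q2, q4}
  B4 = {q0}
  B5 = {q1}
  B6 = {q3}
p0 ∈ B0, q0 ∈ B4 → different blocks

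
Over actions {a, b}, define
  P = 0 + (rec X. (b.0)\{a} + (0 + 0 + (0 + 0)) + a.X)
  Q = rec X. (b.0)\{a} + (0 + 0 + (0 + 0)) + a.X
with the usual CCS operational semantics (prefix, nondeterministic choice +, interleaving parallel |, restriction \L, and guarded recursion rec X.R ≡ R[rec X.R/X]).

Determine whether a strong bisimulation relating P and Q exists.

Reachable graph of P (3 states):
  s0 = 0 + (rec X. (b.0)\{a} + (0 + 0 + (0 + 0)) + a.X) ⊢ -a-> s1, -b-> s2
  s1 = rec X. (b.0)\{a} + (0 + 0 + (0 + 0)) + a.X ⊢ -a-> s1, -b-> s2
  s2 = 0\{a} ⊢ ∅
Reachable graph of Q (2 states):
  t0 = rec X. (b.0)\{a} + (0 + 0 + (0 + 0)) + a.X ⊢ -a-> t0, -b-> t1
  t1 = 0\{a} ⊢ ∅
Bisimilarity quotient blocks:
  B0 = {s0, s1, t0}
  B1 = {s2, t1}
s0 ∈ B0, t0 ∈ B0 → same block

bisimilar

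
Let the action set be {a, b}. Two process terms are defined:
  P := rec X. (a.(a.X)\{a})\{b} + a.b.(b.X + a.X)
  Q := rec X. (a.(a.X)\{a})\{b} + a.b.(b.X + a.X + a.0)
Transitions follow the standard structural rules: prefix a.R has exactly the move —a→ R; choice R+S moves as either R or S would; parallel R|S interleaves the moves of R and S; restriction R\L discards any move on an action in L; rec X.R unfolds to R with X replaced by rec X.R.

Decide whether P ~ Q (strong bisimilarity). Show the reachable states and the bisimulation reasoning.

NO

LTS(P): 4 reachable states
  m0 = rec X. (a.(a.X)\{a})\{b} + a.b.(b.X + a.X) :: -a-> m1, -a-> m2
  m1 = (a.(rec X. (a.(a.X)\{a})\{b} + a.b.(b.X + a.X)))\{a}\{b} :: deadlocked
  m2 = b.(b.(rec X. (a.(a.X)\{a})\{b} + a.b.(b.X + a.X)) + a.(rec X. (a.(a.X)\{a})\{b} + a.b.(b.X + a.X))) :: -b-> m3
  m3 = b.(rec X. (a.(a.X)\{a})\{b} + a.b.(b.X + a.X)) + a.(rec X. (a.(a.X)\{a})\{b} + a.b.(b.X + a.X)) :: -a-> m0, -b-> m0
LTS(Q): 5 reachable states
  n0 = rec X. (a.(a.X)\{a})\{b} + a.b.(b.X + a.X + a.0) :: -a-> n1, -a-> n2
  n1 = (a.(rec X. (a.(a.X)\{a})\{b} + a.b.(b.X + a.X + a.0)))\{a}\{b} :: deadlocked
  n2 = b.(b.(rec X. (a.(a.X)\{a})\{b} + a.b.(b.X + a.X + a.0)) + a.(rec X. (a.(a.X)\{a})\{b} + a.b.(b.X + a.X + a.0)) + a.0) :: -b-> n3
  n3 = b.(rec X. (a.(a.X)\{a})\{b} + a.b.(b.X + a.X + a.0)) + a.(rec X. (a.(a.X)\{a})\{b} + a.b.(b.X + a.X + a.0)) + a.0 :: -a-> n0, -a-> n4, -b-> n0
  n4 = 0 :: deadlocked
Bisimilarity quotient blocks:
  B0 = {m0}
  B1 = {m2}
  B2 = {m3}
  B3 = {m1, n1, n4}
  B4 = {n0}
  B5 = {n2}
  B6 = {n3}
m0 ∈ B0, n0 ∈ B4 → different blocks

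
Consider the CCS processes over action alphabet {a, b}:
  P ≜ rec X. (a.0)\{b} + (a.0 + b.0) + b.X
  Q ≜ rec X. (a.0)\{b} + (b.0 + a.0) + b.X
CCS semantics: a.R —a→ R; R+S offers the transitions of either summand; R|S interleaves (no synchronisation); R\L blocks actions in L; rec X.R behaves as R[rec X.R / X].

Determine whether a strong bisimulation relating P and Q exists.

Reachable graph of P (3 states):
  p0 = rec X. (a.0)\{b} + (a.0 + b.0) + b.X :: —a→ p1, —a→ p2, —b→ p0, —b→ p1
  p1 = 0 :: deadlocked
  p2 = 0\{b} :: deadlocked
Reachable graph of Q (3 states):
  q0 = rec X. (a.0)\{b} + (b.0 + a.0) + b.X :: —a→ q1, —a→ q2, —b→ q0, —b→ q1
  q1 = 0 :: deadlocked
  q2 = 0\{b} :: deadlocked
Coarsest stable partition (strong bisimilarity classes):
  B0 = {p0, q0}
  B1 = {p1, p2, q1, q2}
p0 ∈ B0, q0 ∈ B0 → same block

P ~ Q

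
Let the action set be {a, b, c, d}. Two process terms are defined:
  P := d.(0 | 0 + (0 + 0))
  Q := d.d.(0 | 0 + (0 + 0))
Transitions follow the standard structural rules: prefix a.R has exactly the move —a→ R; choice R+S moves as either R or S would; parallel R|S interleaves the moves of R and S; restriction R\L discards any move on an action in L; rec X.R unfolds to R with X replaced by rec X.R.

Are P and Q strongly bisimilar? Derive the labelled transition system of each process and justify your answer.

LTS(P): 2 reachable states
  p0 = d.(0 | 0 + (0 + 0)) ⊢ ··d··> p1
  p1 = 0 | 0 + (0 + 0) ⊢ ∅
LTS(Q): 3 reachable states
  q0 = d.d.(0 | 0 + (0 + 0)) ⊢ ··d··> q1
  q1 = d.(0 | 0 + (0 + 0)) ⊢ ··d··> q2
  q2 = 0 | 0 + (0 + 0) ⊢ ∅
Coarsest stable partition (strong bisimilarity classes):
  B0 = {p0, q1}
  B1 = {p1, q2}
  B2 = {q0}
p0 ∈ B0, q0 ∈ B2 → different blocks

NO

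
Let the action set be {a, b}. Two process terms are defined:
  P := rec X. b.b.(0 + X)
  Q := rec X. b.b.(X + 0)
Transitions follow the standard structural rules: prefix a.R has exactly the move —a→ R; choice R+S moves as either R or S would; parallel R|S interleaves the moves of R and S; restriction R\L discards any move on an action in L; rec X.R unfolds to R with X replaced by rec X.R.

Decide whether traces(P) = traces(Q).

Reachable graph of P (3 states):
  s0 = rec X. b.b.(0 + X) | ··b··> s1
  s1 = b.(0 + (rec X. b.b.(0 + X))) | ··b··> s2
  s2 = 0 + (rec X. b.b.(0 + X)) | ··b··> s1
Reachable graph of Q (3 states):
  t0 = rec X. b.b.(X + 0) | ··b··> t1
  t1 = b.((rec X. b.b.(X + 0)) + 0) | ··b··> t2
  t2 = (rec X. b.b.(X + 0)) + 0 | ··b··> t1
Coarsest stable partition (strong bisimilarity classes):
  B0 = {s0, s1, s2, t0, t1, t2}
s0 ∈ B0, t0 ∈ B0 → same block
Bisimilar ⇒ trace-equivalent.

YES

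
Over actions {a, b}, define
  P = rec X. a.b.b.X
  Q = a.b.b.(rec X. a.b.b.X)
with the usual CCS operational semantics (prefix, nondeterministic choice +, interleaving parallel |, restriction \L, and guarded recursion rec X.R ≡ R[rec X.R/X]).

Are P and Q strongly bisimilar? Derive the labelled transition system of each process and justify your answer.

P ~ Q

LTS(P): 3 reachable states
  s0 = rec X. a.b.b.X ⊢ --a--▸ s1
  s1 = b.b.(rec X. a.b.b.X) ⊢ --b--▸ s2
  s2 = b.(rec X. a.b.b.X) ⊢ --b--▸ s0
LTS(Q): 4 reachable states
  t0 = a.b.b.(rec X. a.b.b.X) ⊢ --a--▸ t1
  t1 = b.b.(rec X. a.b.b.X) ⊢ --b--▸ t2
  t2 = b.(rec X. a.b.b.X) ⊢ --b--▸ t3
  t3 = rec X. a.b.b.X ⊢ --a--▸ t1
Bisimilarity quotient blocks:
  B0 = {s0, t0, t3}
  B1 = {s1, t1}
  B2 = {s2, t2}
s0 ∈ B0, t0 ∈ B0 → same block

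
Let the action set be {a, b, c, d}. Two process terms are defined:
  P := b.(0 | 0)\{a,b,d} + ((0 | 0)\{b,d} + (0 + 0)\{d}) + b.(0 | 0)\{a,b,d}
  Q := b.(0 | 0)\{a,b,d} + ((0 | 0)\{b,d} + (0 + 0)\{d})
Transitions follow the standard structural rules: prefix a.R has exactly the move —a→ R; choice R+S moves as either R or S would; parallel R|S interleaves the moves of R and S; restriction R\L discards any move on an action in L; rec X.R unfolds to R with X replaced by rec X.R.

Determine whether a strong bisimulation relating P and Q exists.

YES

LTS(P): 2 reachable states
  m0 = b.(0 | 0)\{a,b,d} + ((0 | 0)\{b,d} + (0 + 0)\{d}) + b.(0 | 0)\{a,b,d} → -b-> m1
  m1 = (0 | 0)\{a,b,d} → (no moves)
LTS(Q): 2 reachable states
  n0 = b.(0 | 0)\{a,b,d} + ((0 | 0)\{b,d} + (0 + 0)\{d}) → -b-> n1
  n1 = (0 | 0)\{a,b,d} → (no moves)
Partition-refinement fixed point:
  B0 = {m0, n0}
  B1 = {m1, n1}
m0 ∈ B0, n0 ∈ B0 → same block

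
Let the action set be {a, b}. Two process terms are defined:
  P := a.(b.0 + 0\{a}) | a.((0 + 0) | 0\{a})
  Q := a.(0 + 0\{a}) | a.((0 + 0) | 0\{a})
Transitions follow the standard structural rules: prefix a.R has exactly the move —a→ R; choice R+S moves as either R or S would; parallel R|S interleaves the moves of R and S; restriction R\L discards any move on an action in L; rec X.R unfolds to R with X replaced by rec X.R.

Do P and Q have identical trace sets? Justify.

traces(P) ≠ traces(Q) — witness ⟨ab⟩

LTS(P): 6 reachable states
  p0 = a.(b.0 + 0\{a}) | a.((0 + 0) | 0\{a}) ⊢ ··a··> p1, ··a··> p2
  p1 = (b.0 + 0\{a}) | a.((0 + 0) | 0\{a}) ⊢ ··a··> p3, ··b··> p4
  p2 = a.(b.0 + 0\{a}) | ((0 + 0) | 0\{a}) ⊢ ··a··> p3
  p3 = (b.0 + 0\{a}) | ((0 + 0) | 0\{a}) ⊢ ··b··> p5
  p4 = 0 | a.((0 + 0) | 0\{a}) ⊢ ··a··> p5
  p5 = 0 | ((0 + 0) | 0\{a}) ⊢ deadlocked
LTS(Q): 4 reachable states
  q0 = a.(0 + 0\{a}) | a.((0 + 0) | 0\{a}) ⊢ ··a··> q1, ··a··> q2
  q1 = (0 + 0\{a}) | a.((0 + 0) | 0\{a}) ⊢ ··a··> q3
  q2 = a.(0 + 0\{a}) | ((0 + 0) | 0\{a}) ⊢ ··a··> q3
  q3 = (0 + 0\{a}) | ((0 + 0) | 0\{a}) ⊢ deadlocked
Trace ⟨ab⟩ through P, begin at {p0}:
  step 1 (a): {p1, p2}
  step 2 (b): {p4}
  ✓ P
Trace ⟨ab⟩ through Q, begin at {q0}:
  step 1 (a): {q1, q2}
  step 2 (b): no successor for Q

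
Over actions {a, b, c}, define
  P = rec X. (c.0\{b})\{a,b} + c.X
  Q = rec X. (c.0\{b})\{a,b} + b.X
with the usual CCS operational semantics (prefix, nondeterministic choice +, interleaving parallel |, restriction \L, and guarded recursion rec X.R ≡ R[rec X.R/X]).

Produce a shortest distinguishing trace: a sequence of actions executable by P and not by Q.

Reachable graph of P (2 states):
  m0 = rec X. (c.0\{b})\{a,b} + c.X | =c=> m0, =c=> m1
  m1 = 0\{b}\{a,b} | stopped
Reachable graph of Q (2 states):
  n0 = rec X. (c.0\{b})\{a,b} + b.X | =b=> n0, =c=> n1
  n1 = 0\{b}\{a,b} | stopped
Executing cc from P (initial set {m0}):
  [1] c ⇒ {m0, m1}
  [2] c ⇒ {m0, m1}
  ✓ P
Executing cc from Q (initial set {n0}):
  [1] c ⇒ {n1}
  [2] c ⇒ no successor for Q

cc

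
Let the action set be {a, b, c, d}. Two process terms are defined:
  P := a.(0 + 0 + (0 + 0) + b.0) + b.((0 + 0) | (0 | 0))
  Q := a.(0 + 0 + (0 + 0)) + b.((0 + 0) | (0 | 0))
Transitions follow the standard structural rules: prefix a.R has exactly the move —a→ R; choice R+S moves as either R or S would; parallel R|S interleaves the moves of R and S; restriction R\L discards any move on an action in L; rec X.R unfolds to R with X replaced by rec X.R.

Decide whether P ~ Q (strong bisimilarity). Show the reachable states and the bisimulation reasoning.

Reachable graph of P (4 states):
  m0 = a.(0 + 0 + (0 + 0) + b.0) + b.((0 + 0) | (0 | 0)) → -a-> m1, -b-> m2
  m1 = 0 + 0 + (0 + 0) + b.0 → -b-> m3
  m2 = (0 + 0) | (0 | 0) → deadlocked
  m3 = 0 → deadlocked
Reachable graph of Q (3 states):
  n0 = a.(0 + 0 + (0 + 0)) + b.((0 + 0) | (0 | 0)) → -a-> n1, -b-> n2
  n1 = 0 + 0 + (0 + 0) → deadlocked
  n2 = (0 + 0) | (0 | 0) → deadlocked
Partition-refinement fixed point:
  B0 = {m0}
  B1 = {m1}
  B2 = {m2, m3, n1, n2}
  B3 = {n0}
m0 ∈ B0, n0 ∈ B3 → different blocks

NO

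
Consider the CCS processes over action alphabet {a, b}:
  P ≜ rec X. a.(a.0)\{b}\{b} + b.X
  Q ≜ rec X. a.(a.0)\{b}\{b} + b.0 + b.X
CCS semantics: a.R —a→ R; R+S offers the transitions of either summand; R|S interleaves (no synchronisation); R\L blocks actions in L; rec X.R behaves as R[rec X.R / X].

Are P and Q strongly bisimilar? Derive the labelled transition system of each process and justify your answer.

P ≁ Q

Reachable graph of P (3 states):
  u0 = rec X. a.(a.0)\{b}\{b} + b.X → -a-> u1, -b-> u0
  u1 = (a.0)\{b}\{b} → -a-> u2
  u2 = 0\{b}\{b} → ·
Reachable graph of Q (4 states):
  v0 = rec X. a.(a.0)\{b}\{b} + b.0 + b.X → -a-> v1, -b-> v0, -b-> v2
  v1 = (a.0)\{b}\{b} → -a-> v3
  v2 = 0 → ·
  v3 = 0\{b}\{b} → ·
Coarsest stable partition (strong bisimilarity classes):
  B0 = {u0}
  B1 = {u1, v1}
  B2 = {u2, v2, v3}
  B3 = {v0}
u0 ∈ B0, v0 ∈ B3 → different blocks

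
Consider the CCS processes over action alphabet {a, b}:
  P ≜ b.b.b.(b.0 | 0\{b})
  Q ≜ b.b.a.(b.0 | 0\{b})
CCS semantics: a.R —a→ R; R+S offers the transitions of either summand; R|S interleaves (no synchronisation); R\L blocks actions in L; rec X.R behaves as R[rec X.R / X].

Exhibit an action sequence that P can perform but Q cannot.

LTS(P): 5 reachable states
  s0 = b.b.b.(b.0 | 0\{b}) :: --b--▸ s1
  s1 = b.b.(b.0 | 0\{b}) :: --b--▸ s2
  s2 = b.(b.0 | 0\{b}) :: --b--▸ s3
  s3 = b.0 | 0\{b} :: --b--▸ s4
  s4 = 0 | 0\{b} :: ∅
LTS(Q): 5 reachable states
  t0 = b.b.a.(b.0 | 0\{b}) :: --b--▸ t1
  t1 = b.a.(b.0 | 0\{b}) :: --b--▸ t2
  t2 = a.(b.0 | 0\{b}) :: --a--▸ t3
  t3 = b.0 | 0\{b} :: --b--▸ t4
  t4 = 0 | 0\{b} :: ∅
Run σ = ⟨bbb⟩ on P: start {s0}
  step 1 (b): {s1}
  step 2 (b): {s2}
  step 3 (b): {s3}
  — P admits the full trace.
Run σ = ⟨bbb⟩ on Q: start {t0}
  step 1 (b): {t1}
  step 2 (b): {t2}
  step 3 (b): ∅ (Q stuck)

bbb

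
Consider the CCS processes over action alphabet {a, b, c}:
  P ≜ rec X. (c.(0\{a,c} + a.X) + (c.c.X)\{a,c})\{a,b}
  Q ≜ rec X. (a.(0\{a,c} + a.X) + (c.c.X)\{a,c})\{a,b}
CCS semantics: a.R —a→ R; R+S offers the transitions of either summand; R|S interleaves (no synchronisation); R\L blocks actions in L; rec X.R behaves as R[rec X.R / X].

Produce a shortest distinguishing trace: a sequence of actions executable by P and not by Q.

c

LTS(P): 2 reachable states
  m0 = rec X. (c.(0\{a,c} + a.X) + (c.c.X)\{a,c})\{a,b} ⊢ =c=> m1
  m1 = (0\{a,c} + a.(rec X. (c.(0\{a,c} + a.X) + (c.c.X)\{a,c})\{a,b}))\{a,b} ⊢ (no moves)
LTS(Q): 1 reachable states
  n0 = rec X. (a.(0\{a,c} + a.X) + (c.c.X)\{a,c})\{a,b} ⊢ (no moves)
Trace ⟨c⟩ through P, begin at {m0}:
  after c @ step 1: {m1}
  P completes σ.
Trace ⟨c⟩ through Q, begin at {n0}:
  after c @ step 1: no successor for Q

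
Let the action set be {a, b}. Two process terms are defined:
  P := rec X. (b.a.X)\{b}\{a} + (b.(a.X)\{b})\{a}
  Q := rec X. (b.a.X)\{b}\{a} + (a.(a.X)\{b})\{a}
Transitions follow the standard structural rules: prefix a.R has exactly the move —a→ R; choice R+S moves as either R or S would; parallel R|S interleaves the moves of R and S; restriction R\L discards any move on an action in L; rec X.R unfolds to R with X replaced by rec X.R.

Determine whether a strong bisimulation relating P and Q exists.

P ≁ Q

P's transition system — 2 states:
  m0 = rec X. (b.a.X)\{b}\{a} + (b.(a.X)\{b})\{a} has moves —b→ m1
  m1 = (a.(rec X. (b.a.X)\{b}\{a} + (b.(a.X)\{b})\{a}))\{b}\{a} has moves deadlocked
Q's transition system — 1 states:
  n0 = rec X. (b.a.X)\{b}\{a} + (a.(a.X)\{b})\{a} has moves deadlocked
Bisimilarity quotient blocks:
  B0 = {m0}
  B1 = {m1, n0}
m0 ∈ B0, n0 ∈ B1 → different blocks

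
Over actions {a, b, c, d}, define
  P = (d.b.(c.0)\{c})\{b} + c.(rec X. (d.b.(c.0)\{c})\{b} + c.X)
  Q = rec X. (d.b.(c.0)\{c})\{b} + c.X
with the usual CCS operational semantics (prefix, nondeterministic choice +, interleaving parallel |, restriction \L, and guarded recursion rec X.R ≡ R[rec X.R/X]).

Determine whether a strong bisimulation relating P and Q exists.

P's transition system — 3 states:
  m0 = (d.b.(c.0)\{c})\{b} + c.(rec X. (d.b.(c.0)\{c})\{b} + c.X) | -c-> m1, -d-> m2
  m1 = rec X. (d.b.(c.0)\{c})\{b} + c.X | -c-> m1, -d-> m2
  m2 = (b.(c.0)\{c})\{b} | ·
Q's transition system — 2 states:
  n0 = rec X. (d.b.(c.0)\{c})\{b} + c.X | -c-> n0, -d-> n1
  n1 = (b.(c.0)\{c})\{b} | ·
Bisimilarity quotient blocks:
  B0 = {m0, m1, n0}
  B1 = {m2, n1}
m0 ∈ B0, n0 ∈ B0 → same block

P ~ Q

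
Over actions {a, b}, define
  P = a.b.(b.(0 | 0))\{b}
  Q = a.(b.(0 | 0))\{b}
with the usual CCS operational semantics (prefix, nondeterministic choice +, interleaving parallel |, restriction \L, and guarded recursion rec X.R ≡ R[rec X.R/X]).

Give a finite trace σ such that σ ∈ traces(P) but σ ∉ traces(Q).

ab

P's transition system — 3 states:
  p0 = a.b.(b.(0 | 0))\{b} :: -a-> p1
  p1 = b.(b.(0 | 0))\{b} :: -b-> p2
  p2 = (b.(0 | 0))\{b} :: stopped
Q's transition system — 2 states:
  q0 = a.(b.(0 | 0))\{b} :: -a-> q1
  q1 = (b.(0 | 0))\{b} :: stopped
Trace ⟨ab⟩ through P, begin at {p0}:
  after a @ step 1: {p1}
  after b @ step 2: {p2}
  P completes σ.
Trace ⟨ab⟩ through Q, begin at {q0}:
  after a @ step 1: {q1}
  after b @ step 2: ∅ (Q stuck)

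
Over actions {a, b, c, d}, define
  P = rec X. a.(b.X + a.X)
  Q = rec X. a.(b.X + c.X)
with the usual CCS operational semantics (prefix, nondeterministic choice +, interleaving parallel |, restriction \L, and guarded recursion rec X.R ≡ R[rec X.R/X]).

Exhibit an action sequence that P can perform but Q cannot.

Reachable graph of P (2 states):
  m0 = rec X. a.(b.X + a.X) :: =a=> m1
  m1 = b.(rec X. a.(b.X + a.X)) + a.(rec X. a.(b.X + a.X)) :: =a=> m0, =b=> m0
Reachable graph of Q (2 states):
  n0 = rec X. a.(b.X + c.X) :: =a=> n1
  n1 = b.(rec X. a.(b.X + c.X)) + c.(rec X. a.(b.X + c.X)) :: =b=> n0, =c=> n0
Executing aa from P (initial set {m0}):
  step 1 (a): {m1}
  step 2 (a): {m0}
  — P admits the full trace.
Executing aa from Q (initial set {n0}):
  step 1 (a): {n1}
  step 2 (a): no successor for Q

aa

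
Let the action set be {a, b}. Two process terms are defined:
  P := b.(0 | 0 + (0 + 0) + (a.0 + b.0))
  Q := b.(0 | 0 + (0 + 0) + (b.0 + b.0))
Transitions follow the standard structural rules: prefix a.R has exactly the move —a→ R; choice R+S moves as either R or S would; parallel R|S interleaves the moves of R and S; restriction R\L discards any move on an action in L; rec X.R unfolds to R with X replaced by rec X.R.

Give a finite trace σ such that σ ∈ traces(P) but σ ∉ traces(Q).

ba

P's transition system — 3 states:
  m0 = b.(0 | 0 + (0 + 0) + (a.0 + b.0)) | —b→ m1
  m1 = 0 | 0 + (0 + 0) + (a.0 + b.0) | —a→ m2, —b→ m2
  m2 = 0 | stopped
Q's transition system — 3 states:
  n0 = b.(0 | 0 + (0 + 0) + (b.0 + b.0)) | —b→ n1
  n1 = 0 | 0 + (0 + 0) + (b.0 + b.0) | —b→ n2
  n2 = 0 | stopped
Trace ⟨ba⟩ through P, begin at {m0}:
  [1] b ⇒ {m1}
  [2] a ⇒ {m2}
  P completes σ.
Trace ⟨ba⟩ through Q, begin at {n0}:
  [1] b ⇒ {n1}
  [2] a ⇒ no successor for Q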